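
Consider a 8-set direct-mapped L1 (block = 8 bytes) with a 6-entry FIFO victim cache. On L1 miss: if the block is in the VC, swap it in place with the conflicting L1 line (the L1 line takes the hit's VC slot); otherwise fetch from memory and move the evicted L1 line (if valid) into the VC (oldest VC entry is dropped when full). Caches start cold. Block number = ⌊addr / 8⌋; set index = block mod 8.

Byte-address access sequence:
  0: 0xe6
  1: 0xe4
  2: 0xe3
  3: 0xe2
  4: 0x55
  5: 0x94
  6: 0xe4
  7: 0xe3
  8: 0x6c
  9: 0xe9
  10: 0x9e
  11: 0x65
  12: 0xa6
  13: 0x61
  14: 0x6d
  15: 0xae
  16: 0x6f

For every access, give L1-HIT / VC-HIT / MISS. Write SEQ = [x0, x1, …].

SEQ = [MISS, L1-HIT, L1-HIT, L1-HIT, MISS, MISS, L1-HIT, L1-HIT, MISS, MISS, MISS, MISS, MISS, VC-HIT, VC-HIT, MISS, VC-HIT]

  [0] addr=0xe6 blk=28 s=4: MISS | VC []
  [1] addr=0xe4 blk=28 s=4: L1-HIT | VC []
  [2] addr=0xe3 blk=28 s=4: L1-HIT | VC []
  [3] addr=0xe2 blk=28 s=4: L1-HIT | VC []
  [4] addr=0x55 blk=10 s=2: MISS | VC []
  [5] addr=0x94 blk=18 s=2: MISS | VC [10]
  [6] addr=0xe4 blk=28 s=4: L1-HIT | VC [10]
  [7] addr=0xe3 blk=28 s=4: L1-HIT | VC [10]
  [8] addr=0x6c blk=13 s=5: MISS | VC [10]
  [9] addr=0xe9 blk=29 s=5: MISS | VC [10, 13]
  [10] addr=0x9e blk=19 s=3: MISS | VC [10, 13]
  [11] addr=0x65 blk=12 s=4: MISS | VC [10, 13, 28]
  [12] addr=0xa6 blk=20 s=4: MISS | VC [10, 13, 28, 12]
  [13] addr=0x61 blk=12 s=4: VC-HIT | VC [10, 13, 28, 20]
  [14] addr=0x6d blk=13 s=5: VC-HIT | VC [10, 29, 28, 20]
  [15] addr=0xae blk=21 s=5: MISS | VC [10, 29, 28, 20, 13]
  [16] addr=0x6f blk=13 s=5: VC-HIT | VC [10, 29, 28, 20, 21]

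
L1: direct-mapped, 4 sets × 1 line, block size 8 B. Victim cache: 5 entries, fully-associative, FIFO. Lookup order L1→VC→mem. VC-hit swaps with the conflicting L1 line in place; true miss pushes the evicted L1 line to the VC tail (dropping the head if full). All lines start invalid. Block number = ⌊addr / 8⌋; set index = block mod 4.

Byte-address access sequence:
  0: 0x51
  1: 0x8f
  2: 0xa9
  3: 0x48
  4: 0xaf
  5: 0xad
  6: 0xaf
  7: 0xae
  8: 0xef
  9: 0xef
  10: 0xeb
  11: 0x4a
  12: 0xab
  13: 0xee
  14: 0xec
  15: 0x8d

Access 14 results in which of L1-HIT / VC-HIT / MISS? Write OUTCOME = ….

OUTCOME = L1-HIT

#0 0x51→b10/s2 MISS; vc=[]
#1 0x8f→b17/s1 MISS; vc=[]
#2 0xa9→b21/s1 MISS; vc=[17]
#3 0x48→b9/s1 MISS; vc=[17,21]
#4 0xaf→b21/s1 VC-HIT; vc=[17,9]
#5 0xad→b21/s1 L1-HIT; vc=[17,9]
#6 0xaf→b21/s1 L1-HIT; vc=[17,9]
#7 0xae→b21/s1 L1-HIT; vc=[17,9]
#8 0xef→b29/s1 MISS; vc=[17,9,21]
#9 0xef→b29/s1 L1-HIT; vc=[17,9,21]
#10 0xeb→b29/s1 L1-HIT; vc=[17,9,21]
#11 0x4a→b9/s1 VC-HIT; vc=[17,29,21]
#12 0xab→b21/s1 VC-HIT; vc=[17,29,9]
#13 0xee→b29/s1 VC-HIT; vc=[17,21,9]
#14 0xec→b29/s1 L1-HIT; vc=[17,21,9]
#15 0x8d→b17/s1 VC-HIT; vc=[29,21,9]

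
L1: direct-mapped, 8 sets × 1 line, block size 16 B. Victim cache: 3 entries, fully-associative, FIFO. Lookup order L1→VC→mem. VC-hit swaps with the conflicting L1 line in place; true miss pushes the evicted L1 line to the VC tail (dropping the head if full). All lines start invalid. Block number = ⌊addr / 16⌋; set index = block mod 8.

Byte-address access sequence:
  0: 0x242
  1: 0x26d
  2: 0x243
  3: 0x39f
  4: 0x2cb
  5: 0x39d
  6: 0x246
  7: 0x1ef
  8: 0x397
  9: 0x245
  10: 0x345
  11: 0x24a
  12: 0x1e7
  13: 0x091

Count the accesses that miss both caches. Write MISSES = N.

0: 0x242 (blk 36, set 4) → MISS  vc=[]
1: 0x26d (blk 38, set 6) → MISS  vc=[]
2: 0x243 (blk 36, set 4) → L1-HIT  vc=[]
3: 0x39f (blk 57, set 1) → MISS  vc=[]
4: 0x2cb (blk 44, set 4) → MISS  vc=[36]
5: 0x39d (blk 57, set 1) → L1-HIT  vc=[36]
6: 0x246 (blk 36, set 4) → VC-HIT  vc=[44]
7: 0x1ef (blk 30, set 6) → MISS  vc=[44, 38]
8: 0x397 (blk 57, set 1) → L1-HIT  vc=[44, 38]
9: 0x245 (blk 36, set 4) → L1-HIT  vc=[44, 38]
10: 0x345 (blk 52, set 4) → MISS  vc=[44, 38, 36]
11: 0x24a (blk 36, set 4) → VC-HIT  vc=[44, 38, 52]
12: 0x1e7 (blk 30, set 6) → L1-HIT  vc=[44, 38, 52]
13: 0x91 (blk 9, set 1) → MISS  vc=[38, 52, 57]

MISSES = 7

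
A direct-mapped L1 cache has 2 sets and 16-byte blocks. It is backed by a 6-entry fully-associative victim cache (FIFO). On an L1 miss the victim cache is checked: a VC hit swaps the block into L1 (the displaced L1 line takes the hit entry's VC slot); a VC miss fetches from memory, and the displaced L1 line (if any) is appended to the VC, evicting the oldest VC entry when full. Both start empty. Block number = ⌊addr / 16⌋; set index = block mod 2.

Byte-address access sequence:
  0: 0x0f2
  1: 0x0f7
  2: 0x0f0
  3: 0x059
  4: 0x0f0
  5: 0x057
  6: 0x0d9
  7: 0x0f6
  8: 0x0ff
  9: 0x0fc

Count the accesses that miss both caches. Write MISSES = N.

MISSES = 3

0: 0xf2 (blk 15, set 1) → MISS  vc=[]
1: 0xf7 (blk 15, set 1) → L1-HIT  vc=[]
2: 0xf0 (blk 15, set 1) → L1-HIT  vc=[]
3: 0x59 (blk 5, set 1) → MISS  vc=[15]
4: 0xf0 (blk 15, set 1) → VC-HIT  vc=[5]
5: 0x57 (blk 5, set 1) → VC-HIT  vc=[15]
6: 0xd9 (blk 13, set 1) → MISS  vc=[15, 5]
7: 0xf6 (blk 15, set 1) → VC-HIT  vc=[13, 5]
8: 0xff (blk 15, set 1) → L1-HIT  vc=[13, 5]
9: 0xfc (blk 15, set 1) → L1-HIT  vc=[13, 5]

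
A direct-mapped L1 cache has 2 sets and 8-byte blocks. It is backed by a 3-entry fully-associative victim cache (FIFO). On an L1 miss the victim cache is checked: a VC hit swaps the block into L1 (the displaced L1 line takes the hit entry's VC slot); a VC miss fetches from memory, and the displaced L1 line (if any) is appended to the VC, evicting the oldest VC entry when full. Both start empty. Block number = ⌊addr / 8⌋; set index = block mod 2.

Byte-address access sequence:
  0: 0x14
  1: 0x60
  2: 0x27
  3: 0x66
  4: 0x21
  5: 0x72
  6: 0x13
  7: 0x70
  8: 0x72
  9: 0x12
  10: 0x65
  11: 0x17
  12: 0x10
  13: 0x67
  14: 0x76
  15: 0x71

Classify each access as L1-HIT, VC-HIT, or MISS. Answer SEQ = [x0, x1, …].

  [0] addr=0x14 blk=2 s=0: MISS | VC []
  [1] addr=0x60 blk=12 s=0: MISS | VC [2]
  [2] addr=0x27 blk=4 s=0: MISS | VC [2, 12]
  [3] addr=0x66 blk=12 s=0: VC-HIT | VC [2, 4]
  [4] addr=0x21 blk=4 s=0: VC-HIT | VC [2, 12]
  [5] addr=0x72 blk=14 s=0: MISS | VC [2, 12, 4]
  [6] addr=0x13 blk=2 s=0: VC-HIT | VC [14, 12, 4]
  [7] addr=0x70 blk=14 s=0: VC-HIT | VC [2, 12, 4]
  [8] addr=0x72 blk=14 s=0: L1-HIT | VC [2, 12, 4]
  [9] addr=0x12 blk=2 s=0: VC-HIT | VC [14, 12, 4]
  [10] addr=0x65 blk=12 s=0: VC-HIT | VC [14, 2, 4]
  [11] addr=0x17 blk=2 s=0: VC-HIT | VC [14, 12, 4]
  [12] addr=0x10 blk=2 s=0: L1-HIT | VC [14, 12, 4]
  [13] addr=0x67 blk=12 s=0: VC-HIT | VC [14, 2, 4]
  [14] addr=0x76 blk=14 s=0: VC-HIT | VC [12, 2, 4]
  [15] addr=0x71 blk=14 s=0: L1-HIT | VC [12, 2, 4]

SEQ = [MISS, MISS, MISS, VC-HIT, VC-HIT, MISS, VC-HIT, VC-HIT, L1-HIT, VC-HIT, VC-HIT, VC-HIT, L1-HIT, VC-HIT, VC-HIT, L1-HIT]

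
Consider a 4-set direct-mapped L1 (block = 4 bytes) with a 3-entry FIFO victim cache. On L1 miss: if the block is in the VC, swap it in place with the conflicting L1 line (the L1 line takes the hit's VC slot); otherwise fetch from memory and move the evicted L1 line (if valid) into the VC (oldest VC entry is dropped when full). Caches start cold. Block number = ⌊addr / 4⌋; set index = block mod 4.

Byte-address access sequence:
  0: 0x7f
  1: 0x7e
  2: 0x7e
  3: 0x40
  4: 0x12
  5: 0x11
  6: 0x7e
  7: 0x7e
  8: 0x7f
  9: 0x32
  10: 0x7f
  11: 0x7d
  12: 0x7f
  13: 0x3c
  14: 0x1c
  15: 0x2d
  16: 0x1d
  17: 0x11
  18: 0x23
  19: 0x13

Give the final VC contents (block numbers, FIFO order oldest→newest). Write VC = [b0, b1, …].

VC = [11, 12, 8]

#0 0x7f→b31/s3 MISS; vc=[]
#1 0x7e→b31/s3 L1-HIT; vc=[]
#2 0x7e→b31/s3 L1-HIT; vc=[]
#3 0x40→b16/s0 MISS; vc=[]
#4 0x12→b4/s0 MISS; vc=[16]
#5 0x11→b4/s0 L1-HIT; vc=[16]
#6 0x7e→b31/s3 L1-HIT; vc=[16]
#7 0x7e→b31/s3 L1-HIT; vc=[16]
#8 0x7f→b31/s3 L1-HIT; vc=[16]
#9 0x32→b12/s0 MISS; vc=[16,4]
#10 0x7f→b31/s3 L1-HIT; vc=[16,4]
#11 0x7d→b31/s3 L1-HIT; vc=[16,4]
#12 0x7f→b31/s3 L1-HIT; vc=[16,4]
#13 0x3c→b15/s3 MISS; vc=[16,4,31]
#14 0x1c→b7/s3 MISS; vc=[4,31,15]
#15 0x2d→b11/s3 MISS; vc=[31,15,7]
#16 0x1d→b7/s3 VC-HIT; vc=[31,15,11]
#17 0x11→b4/s0 MISS; vc=[15,11,12]
#18 0x23→b8/s0 MISS; vc=[11,12,4]
#19 0x13→b4/s0 VC-HIT; vc=[11,12,8]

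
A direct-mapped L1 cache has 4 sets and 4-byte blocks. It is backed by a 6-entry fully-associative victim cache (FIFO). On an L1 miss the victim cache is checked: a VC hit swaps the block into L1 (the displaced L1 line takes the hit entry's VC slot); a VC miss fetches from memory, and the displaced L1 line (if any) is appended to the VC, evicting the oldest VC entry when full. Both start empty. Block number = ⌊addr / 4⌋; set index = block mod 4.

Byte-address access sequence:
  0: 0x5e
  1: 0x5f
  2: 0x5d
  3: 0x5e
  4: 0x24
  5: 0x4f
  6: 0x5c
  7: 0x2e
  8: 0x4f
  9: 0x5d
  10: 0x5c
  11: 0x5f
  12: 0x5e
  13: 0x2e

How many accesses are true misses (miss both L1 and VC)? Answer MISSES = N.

  [0] addr=0x5e blk=23 s=3: MISS | VC []
  [1] addr=0x5f blk=23 s=3: L1-HIT | VC []
  [2] addr=0x5d blk=23 s=3: L1-HIT | VC []
  [3] addr=0x5e blk=23 s=3: L1-HIT | VC []
  [4] addr=0x24 blk=9 s=1: MISS | VC []
  [5] addr=0x4f blk=19 s=3: MISS | VC [23]
  [6] addr=0x5c blk=23 s=3: VC-HIT | VC [19]
  [7] addr=0x2e blk=11 s=3: MISS | VC [19, 23]
  [8] addr=0x4f blk=19 s=3: VC-HIT | VC [11, 23]
  [9] addr=0x5d blk=23 s=3: VC-HIT | VC [11, 19]
  [10] addr=0x5c blk=23 s=3: L1-HIT | VC [11, 19]
  [11] addr=0x5f blk=23 s=3: L1-HIT | VC [11, 19]
  [12] addr=0x5e blk=23 s=3: L1-HIT | VC [11, 19]
  [13] addr=0x2e blk=11 s=3: VC-HIT | VC [23, 19]

MISSES = 4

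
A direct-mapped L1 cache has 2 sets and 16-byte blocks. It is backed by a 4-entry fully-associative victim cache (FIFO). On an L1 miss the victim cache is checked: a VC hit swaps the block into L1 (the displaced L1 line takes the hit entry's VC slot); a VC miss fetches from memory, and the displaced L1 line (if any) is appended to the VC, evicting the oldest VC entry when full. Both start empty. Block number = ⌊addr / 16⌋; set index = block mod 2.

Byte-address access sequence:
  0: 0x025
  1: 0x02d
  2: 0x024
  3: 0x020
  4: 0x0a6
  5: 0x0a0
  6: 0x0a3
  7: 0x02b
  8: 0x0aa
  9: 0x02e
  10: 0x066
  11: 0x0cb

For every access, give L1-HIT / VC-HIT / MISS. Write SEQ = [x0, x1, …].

0: 0x25 (blk 2, set 0) → MISS  vc=[]
1: 0x2d (blk 2, set 0) → L1-HIT  vc=[]
2: 0x24 (blk 2, set 0) → L1-HIT  vc=[]
3: 0x20 (blk 2, set 0) → L1-HIT  vc=[]
4: 0xa6 (blk 10, set 0) → MISS  vc=[2]
5: 0xa0 (blk 10, set 0) → L1-HIT  vc=[2]
6: 0xa3 (blk 10, set 0) → L1-HIT  vc=[2]
7: 0x2b (blk 2, set 0) → VC-HIT  vc=[10]
8: 0xaa (blk 10, set 0) → VC-HIT  vc=[2]
9: 0x2e (blk 2, set 0) → VC-HIT  vc=[10]
10: 0x66 (blk 6, set 0) → MISS  vc=[10, 2]
11: 0xcb (blk 12, set 0) → MISS  vc=[10, 2, 6]

SEQ = [MISS, L1-HIT, L1-HIT, L1-HIT, MISS, L1-HIT, L1-HIT, VC-HIT, VC-HIT, VC-HIT, MISS, MISS]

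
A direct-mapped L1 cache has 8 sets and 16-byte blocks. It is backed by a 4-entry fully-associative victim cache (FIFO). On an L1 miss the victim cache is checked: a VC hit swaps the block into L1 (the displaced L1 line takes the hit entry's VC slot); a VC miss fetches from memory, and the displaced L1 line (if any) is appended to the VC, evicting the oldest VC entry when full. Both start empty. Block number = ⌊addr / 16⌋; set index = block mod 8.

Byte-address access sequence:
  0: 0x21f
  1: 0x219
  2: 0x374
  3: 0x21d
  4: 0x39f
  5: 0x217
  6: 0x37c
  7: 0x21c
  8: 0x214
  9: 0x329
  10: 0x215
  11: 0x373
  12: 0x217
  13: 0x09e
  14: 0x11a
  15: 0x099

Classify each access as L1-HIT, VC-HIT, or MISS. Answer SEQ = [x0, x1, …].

SEQ = [MISS, L1-HIT, MISS, L1-HIT, MISS, VC-HIT, L1-HIT, L1-HIT, L1-HIT, MISS, L1-HIT, L1-HIT, L1-HIT, MISS, MISS, VC-HIT]

0: 0x21f (blk 33, set 1) → MISS  vc=[]
1: 0x219 (blk 33, set 1) → L1-HIT  vc=[]
2: 0x374 (blk 55, set 7) → MISS  vc=[]
3: 0x21d (blk 33, set 1) → L1-HIT  vc=[]
4: 0x39f (blk 57, set 1) → MISS  vc=[33]
5: 0x217 (blk 33, set 1) → VC-HIT  vc=[57]
6: 0x37c (blk 55, set 7) → L1-HIT  vc=[57]
7: 0x21c (blk 33, set 1) → L1-HIT  vc=[57]
8: 0x214 (blk 33, set 1) → L1-HIT  vc=[57]
9: 0x329 (blk 50, set 2) → MISS  vc=[57]
10: 0x215 (blk 33, set 1) → L1-HIT  vc=[57]
11: 0x373 (blk 55, set 7) → L1-HIT  vc=[57]
12: 0x217 (blk 33, set 1) → L1-HIT  vc=[57]
13: 0x9e (blk 9, set 1) → MISS  vc=[57, 33]
14: 0x11a (blk 17, set 1) → MISS  vc=[57, 33, 9]
15: 0x99 (blk 9, set 1) → VC-HIT  vc=[57, 33, 17]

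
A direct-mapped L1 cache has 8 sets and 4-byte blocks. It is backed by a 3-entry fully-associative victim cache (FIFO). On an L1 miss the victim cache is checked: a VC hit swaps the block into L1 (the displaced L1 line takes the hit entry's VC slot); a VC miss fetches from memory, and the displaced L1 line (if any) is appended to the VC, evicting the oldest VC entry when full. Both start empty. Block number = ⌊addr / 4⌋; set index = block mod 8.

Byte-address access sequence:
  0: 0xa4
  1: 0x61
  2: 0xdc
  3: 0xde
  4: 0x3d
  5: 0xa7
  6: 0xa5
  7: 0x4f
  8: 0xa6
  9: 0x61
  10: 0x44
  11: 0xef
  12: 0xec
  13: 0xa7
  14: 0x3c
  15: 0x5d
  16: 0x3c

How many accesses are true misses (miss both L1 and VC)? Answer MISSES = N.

MISSES = 8

0: 0xa4 (blk 41, set 1) → MISS  vc=[]
1: 0x61 (blk 24, set 0) → MISS  vc=[]
2: 0xdc (blk 55, set 7) → MISS  vc=[]
3: 0xde (blk 55, set 7) → L1-HIT  vc=[]
4: 0x3d (blk 15, set 7) → MISS  vc=[55]
5: 0xa7 (blk 41, set 1) → L1-HIT  vc=[55]
6: 0xa5 (blk 41, set 1) → L1-HIT  vc=[55]
7: 0x4f (blk 19, set 3) → MISS  vc=[55]
8: 0xa6 (blk 41, set 1) → L1-HIT  vc=[55]
9: 0x61 (blk 24, set 0) → L1-HIT  vc=[55]
10: 0x44 (blk 17, set 1) → MISS  vc=[55, 41]
11: 0xef (blk 59, set 3) → MISS  vc=[55, 41, 19]
12: 0xec (blk 59, set 3) → L1-HIT  vc=[55, 41, 19]
13: 0xa7 (blk 41, set 1) → VC-HIT  vc=[55, 17, 19]
14: 0x3c (blk 15, set 7) → L1-HIT  vc=[55, 17, 19]
15: 0x5d (blk 23, set 7) → MISS  vc=[17, 19, 15]
16: 0x3c (blk 15, set 7) → VC-HIT  vc=[17, 19, 23]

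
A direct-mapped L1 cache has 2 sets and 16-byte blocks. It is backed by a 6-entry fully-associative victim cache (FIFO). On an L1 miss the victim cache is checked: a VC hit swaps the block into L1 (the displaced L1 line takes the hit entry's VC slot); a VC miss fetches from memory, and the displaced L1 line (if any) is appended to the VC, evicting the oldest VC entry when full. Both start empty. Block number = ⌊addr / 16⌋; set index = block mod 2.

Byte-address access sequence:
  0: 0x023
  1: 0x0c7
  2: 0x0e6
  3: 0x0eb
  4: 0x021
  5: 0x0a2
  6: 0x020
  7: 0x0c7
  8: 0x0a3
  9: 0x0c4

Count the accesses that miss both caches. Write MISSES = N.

#0 0x23→b2/s0 MISS; vc=[]
#1 0xc7→b12/s0 MISS; vc=[2]
#2 0xe6→b14/s0 MISS; vc=[2,12]
#3 0xeb→b14/s0 L1-HIT; vc=[2,12]
#4 0x21→b2/s0 VC-HIT; vc=[14,12]
#5 0xa2→b10/s0 MISS; vc=[14,12,2]
#6 0x20→b2/s0 VC-HIT; vc=[14,12,10]
#7 0xc7→b12/s0 VC-HIT; vc=[14,2,10]
#8 0xa3→b10/s0 VC-HIT; vc=[14,2,12]
#9 0xc4→b12/s0 VC-HIT; vc=[14,2,10]

MISSES = 4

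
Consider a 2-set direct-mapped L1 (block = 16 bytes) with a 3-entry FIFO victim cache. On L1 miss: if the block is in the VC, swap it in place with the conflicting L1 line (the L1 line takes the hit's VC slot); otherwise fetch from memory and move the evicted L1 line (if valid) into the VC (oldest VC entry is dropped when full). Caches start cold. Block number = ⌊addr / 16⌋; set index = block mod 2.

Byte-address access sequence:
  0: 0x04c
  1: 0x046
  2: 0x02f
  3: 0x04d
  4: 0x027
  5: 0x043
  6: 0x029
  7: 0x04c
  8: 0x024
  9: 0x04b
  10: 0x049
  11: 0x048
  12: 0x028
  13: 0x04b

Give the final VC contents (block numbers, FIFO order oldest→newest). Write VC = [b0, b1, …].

VC = [2]

#0 0x4c→b4/s0 MISS; vc=[]
#1 0x46→b4/s0 L1-HIT; vc=[]
#2 0x2f→b2/s0 MISS; vc=[4]
#3 0x4d→b4/s0 VC-HIT; vc=[2]
#4 0x27→b2/s0 VC-HIT; vc=[4]
#5 0x43→b4/s0 VC-HIT; vc=[2]
#6 0x29→b2/s0 VC-HIT; vc=[4]
#7 0x4c→b4/s0 VC-HIT; vc=[2]
#8 0x24→b2/s0 VC-HIT; vc=[4]
#9 0x4b→b4/s0 VC-HIT; vc=[2]
#10 0x49→b4/s0 L1-HIT; vc=[2]
#11 0x48→b4/s0 L1-HIT; vc=[2]
#12 0x28→b2/s0 VC-HIT; vc=[4]
#13 0x4b→b4/s0 VC-HIT; vc=[2]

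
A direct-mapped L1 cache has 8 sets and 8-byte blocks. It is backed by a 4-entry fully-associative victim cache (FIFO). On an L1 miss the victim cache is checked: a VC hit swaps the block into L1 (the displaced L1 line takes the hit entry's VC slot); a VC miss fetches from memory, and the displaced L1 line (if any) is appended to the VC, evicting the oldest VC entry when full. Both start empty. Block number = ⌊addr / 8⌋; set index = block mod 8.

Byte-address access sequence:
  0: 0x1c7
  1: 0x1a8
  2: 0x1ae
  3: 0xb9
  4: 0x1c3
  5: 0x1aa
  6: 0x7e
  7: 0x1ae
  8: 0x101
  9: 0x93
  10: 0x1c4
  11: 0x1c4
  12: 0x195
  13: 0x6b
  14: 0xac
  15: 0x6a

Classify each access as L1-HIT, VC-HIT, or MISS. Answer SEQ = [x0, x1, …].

0: 0x1c7 (blk 56, set 0) → MISS  vc=[]
1: 0x1a8 (blk 53, set 5) → MISS  vc=[]
2: 0x1ae (blk 53, set 5) → L1-HIT  vc=[]
3: 0xb9 (blk 23, set 7) → MISS  vc=[]
4: 0x1c3 (blk 56, set 0) → L1-HIT  vc=[]
5: 0x1aa (blk 53, set 5) → L1-HIT  vc=[]
6: 0x7e (blk 15, set 7) → MISS  vc=[23]
7: 0x1ae (blk 53, set 5) → L1-HIT  vc=[23]
8: 0x101 (blk 32, set 0) → MISS  vc=[23, 56]
9: 0x93 (blk 18, set 2) → MISS  vc=[23, 56]
10: 0x1c4 (blk 56, set 0) → VC-HIT  vc=[23, 32]
11: 0x1c4 (blk 56, set 0) → L1-HIT  vc=[23, 32]
12: 0x195 (blk 50, set 2) → MISS  vc=[23, 32, 18]
13: 0x6b (blk 13, set 5) → MISS  vc=[23, 32, 18, 53]
14: 0xac (blk 21, set 5) → MISS  vc=[32, 18, 53, 13]
15: 0x6a (blk 13, set 5) → VC-HIT  vc=[32, 18, 53, 21]

SEQ = [MISS, MISS, L1-HIT, MISS, L1-HIT, L1-HIT, MISS, L1-HIT, MISS, MISS, VC-HIT, L1-HIT, MISS, MISS, MISS, VC-HIT]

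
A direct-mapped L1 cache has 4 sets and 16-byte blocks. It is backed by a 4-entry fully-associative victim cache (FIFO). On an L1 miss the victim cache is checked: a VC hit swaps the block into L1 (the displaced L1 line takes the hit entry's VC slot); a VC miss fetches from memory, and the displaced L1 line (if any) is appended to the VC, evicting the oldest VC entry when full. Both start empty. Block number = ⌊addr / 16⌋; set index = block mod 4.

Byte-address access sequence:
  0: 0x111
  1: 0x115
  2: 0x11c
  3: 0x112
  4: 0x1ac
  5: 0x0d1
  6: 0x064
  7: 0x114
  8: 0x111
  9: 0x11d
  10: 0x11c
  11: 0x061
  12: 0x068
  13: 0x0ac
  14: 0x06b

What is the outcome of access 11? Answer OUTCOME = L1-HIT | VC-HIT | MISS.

OUTCOME = L1-HIT

#0 0x111→b17/s1 MISS; vc=[]
#1 0x115→b17/s1 L1-HIT; vc=[]
#2 0x11c→b17/s1 L1-HIT; vc=[]
#3 0x112→b17/s1 L1-HIT; vc=[]
#4 0x1ac→b26/s2 MISS; vc=[]
#5 0xd1→b13/s1 MISS; vc=[17]
#6 0x64→b6/s2 MISS; vc=[17,26]
#7 0x114→b17/s1 VC-HIT; vc=[13,26]
#8 0x111→b17/s1 L1-HIT; vc=[13,26]
#9 0x11d→b17/s1 L1-HIT; vc=[13,26]
#10 0x11c→b17/s1 L1-HIT; vc=[13,26]
#11 0x61→b6/s2 L1-HIT; vc=[13,26]
#12 0x68→b6/s2 L1-HIT; vc=[13,26]
#13 0xac→b10/s2 MISS; vc=[13,26,6]
#14 0x6b→b6/s2 VC-HIT; vc=[13,26,10]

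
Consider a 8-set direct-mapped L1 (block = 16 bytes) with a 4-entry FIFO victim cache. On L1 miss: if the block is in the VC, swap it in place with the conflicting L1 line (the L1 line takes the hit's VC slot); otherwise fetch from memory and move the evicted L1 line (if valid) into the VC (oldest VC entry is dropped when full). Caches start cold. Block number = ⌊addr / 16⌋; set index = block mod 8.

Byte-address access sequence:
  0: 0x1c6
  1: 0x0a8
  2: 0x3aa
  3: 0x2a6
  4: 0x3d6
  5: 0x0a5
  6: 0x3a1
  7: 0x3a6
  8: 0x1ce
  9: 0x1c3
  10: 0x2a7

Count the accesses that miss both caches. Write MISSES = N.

  [0] addr=0x1c6 blk=28 s=4: MISS | VC []
  [1] addr=0xa8 blk=10 s=2: MISS | VC []
  [2] addr=0x3aa blk=58 s=2: MISS | VC [10]
  [3] addr=0x2a6 blk=42 s=2: MISS | VC [10, 58]
  [4] addr=0x3d6 blk=61 s=5: MISS | VC [10, 58]
  [5] addr=0xa5 blk=10 s=2: VC-HIT | VC [42, 58]
  [6] addr=0x3a1 blk=58 s=2: VC-HIT | VC [42, 10]
  [7] addr=0x3a6 blk=58 s=2: L1-HIT | VC [42, 10]
  [8] addr=0x1ce blk=28 s=4: L1-HIT | VC [42, 10]
  [9] addr=0x1c3 blk=28 s=4: L1-HIT | VC [42, 10]
  [10] addr=0x2a7 blk=42 s=2: VC-HIT | VC [58, 10]

MISSES = 5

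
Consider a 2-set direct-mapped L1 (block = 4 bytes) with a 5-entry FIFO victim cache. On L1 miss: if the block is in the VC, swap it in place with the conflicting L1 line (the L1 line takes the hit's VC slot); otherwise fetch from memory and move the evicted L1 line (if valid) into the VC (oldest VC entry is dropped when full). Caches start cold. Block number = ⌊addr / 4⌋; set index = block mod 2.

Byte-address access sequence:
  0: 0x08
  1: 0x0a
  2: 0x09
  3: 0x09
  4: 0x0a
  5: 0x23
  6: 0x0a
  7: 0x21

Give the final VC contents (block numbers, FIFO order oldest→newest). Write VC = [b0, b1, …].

  [0] addr=0x8 blk=2 s=0: MISS | VC []
  [1] addr=0xa blk=2 s=0: L1-HIT | VC []
  [2] addr=0x9 blk=2 s=0: L1-HIT | VC []
  [3] addr=0x9 blk=2 s=0: L1-HIT | VC []
  [4] addr=0xa blk=2 s=0: L1-HIT | VC []
  [5] addr=0x23 blk=8 s=0: MISS | VC [2]
  [6] addr=0xa blk=2 s=0: VC-HIT | VC [8]
  [7] addr=0x21 blk=8 s=0: VC-HIT | VC [2]

VC = [2]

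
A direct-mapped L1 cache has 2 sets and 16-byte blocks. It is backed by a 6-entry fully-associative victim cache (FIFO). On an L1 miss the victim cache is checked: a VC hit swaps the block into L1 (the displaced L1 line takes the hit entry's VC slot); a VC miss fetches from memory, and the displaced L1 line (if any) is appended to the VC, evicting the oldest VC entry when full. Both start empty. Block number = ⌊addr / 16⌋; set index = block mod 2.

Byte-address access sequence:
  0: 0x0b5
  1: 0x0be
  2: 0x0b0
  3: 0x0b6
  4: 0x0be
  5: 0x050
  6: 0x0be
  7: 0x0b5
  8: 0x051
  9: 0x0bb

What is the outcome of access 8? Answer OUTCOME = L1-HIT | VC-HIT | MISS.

#0 0xb5→b11/s1 MISS; vc=[]
#1 0xbe→b11/s1 L1-HIT; vc=[]
#2 0xb0→b11/s1 L1-HIT; vc=[]
#3 0xb6→b11/s1 L1-HIT; vc=[]
#4 0xbe→b11/s1 L1-HIT; vc=[]
#5 0x50→b5/s1 MISS; vc=[11]
#6 0xbe→b11/s1 VC-HIT; vc=[5]
#7 0xb5→b11/s1 L1-HIT; vc=[5]
#8 0x51→b5/s1 VC-HIT; vc=[11]
#9 0xbb→b11/s1 VC-HIT; vc=[5]

OUTCOME = VC-HIT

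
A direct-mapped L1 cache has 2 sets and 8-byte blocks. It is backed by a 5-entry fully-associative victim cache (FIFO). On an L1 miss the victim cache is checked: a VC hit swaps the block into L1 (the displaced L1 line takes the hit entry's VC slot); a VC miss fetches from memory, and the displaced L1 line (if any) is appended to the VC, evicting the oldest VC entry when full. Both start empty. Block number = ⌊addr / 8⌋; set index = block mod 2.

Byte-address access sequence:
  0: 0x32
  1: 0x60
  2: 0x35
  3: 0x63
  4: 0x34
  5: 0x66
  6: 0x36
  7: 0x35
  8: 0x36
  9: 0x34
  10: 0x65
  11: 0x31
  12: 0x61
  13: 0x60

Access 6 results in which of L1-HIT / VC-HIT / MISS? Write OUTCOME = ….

OUTCOME = VC-HIT

  [0] addr=0x32 blk=6 s=0: MISS | VC []
  [1] addr=0x60 blk=12 s=0: MISS | VC [6]
  [2] addr=0x35 blk=6 s=0: VC-HIT | VC [12]
  [3] addr=0x63 blk=12 s=0: VC-HIT | VC [6]
  [4] addr=0x34 blk=6 s=0: VC-HIT | VC [12]
  [5] addr=0x66 blk=12 s=0: VC-HIT | VC [6]
  [6] addr=0x36 blk=6 s=0: VC-HIT | VC [12]
  [7] addr=0x35 blk=6 s=0: L1-HIT | VC [12]
  [8] addr=0x36 blk=6 s=0: L1-HIT | VC [12]
  [9] addr=0x34 blk=6 s=0: L1-HIT | VC [12]
  [10] addr=0x65 blk=12 s=0: VC-HIT | VC [6]
  [11] addr=0x31 blk=6 s=0: VC-HIT | VC [12]
  [12] addr=0x61 blk=12 s=0: VC-HIT | VC [6]
  [13] addr=0x60 blk=12 s=0: L1-HIT | VC [6]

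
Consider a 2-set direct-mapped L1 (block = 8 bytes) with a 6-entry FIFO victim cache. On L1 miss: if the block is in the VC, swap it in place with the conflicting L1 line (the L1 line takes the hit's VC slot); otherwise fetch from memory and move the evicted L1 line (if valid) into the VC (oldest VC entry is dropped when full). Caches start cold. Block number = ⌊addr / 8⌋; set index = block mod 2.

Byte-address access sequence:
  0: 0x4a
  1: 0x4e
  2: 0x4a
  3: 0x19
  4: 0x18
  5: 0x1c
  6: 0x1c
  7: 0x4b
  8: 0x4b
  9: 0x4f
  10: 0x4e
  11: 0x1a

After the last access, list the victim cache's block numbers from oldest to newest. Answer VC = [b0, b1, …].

VC = [9]

  [0] addr=0x4a blk=9 s=1: MISS | VC []
  [1] addr=0x4e blk=9 s=1: L1-HIT | VC []
  [2] addr=0x4a blk=9 s=1: L1-HIT | VC []
  [3] addr=0x19 blk=3 s=1: MISS | VC [9]
  [4] addr=0x18 blk=3 s=1: L1-HIT | VC [9]
  [5] addr=0x1c blk=3 s=1: L1-HIT | VC [9]
  [6] addr=0x1c blk=3 s=1: L1-HIT | VC [9]
  [7] addr=0x4b blk=9 s=1: VC-HIT | VC [3]
  [8] addr=0x4b blk=9 s=1: L1-HIT | VC [3]
  [9] addr=0x4f blk=9 s=1: L1-HIT | VC [3]
  [10] addr=0x4e blk=9 s=1: L1-HIT | VC [3]
  [11] addr=0x1a blk=3 s=1: VC-HIT | VC [9]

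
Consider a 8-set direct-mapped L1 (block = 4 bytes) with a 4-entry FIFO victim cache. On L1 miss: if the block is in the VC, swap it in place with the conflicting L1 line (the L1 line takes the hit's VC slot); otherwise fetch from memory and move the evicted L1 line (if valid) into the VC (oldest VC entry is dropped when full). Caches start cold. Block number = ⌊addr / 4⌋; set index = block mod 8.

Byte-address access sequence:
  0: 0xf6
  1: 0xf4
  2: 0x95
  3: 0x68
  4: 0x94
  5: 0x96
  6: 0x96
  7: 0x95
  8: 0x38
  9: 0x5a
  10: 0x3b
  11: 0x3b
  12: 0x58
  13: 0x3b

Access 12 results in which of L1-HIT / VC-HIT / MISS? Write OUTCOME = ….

OUTCOME = VC-HIT

0: 0xf6 (blk 61, set 5) → MISS  vc=[]
1: 0xf4 (blk 61, set 5) → L1-HIT  vc=[]
2: 0x95 (blk 37, set 5) → MISS  vc=[61]
3: 0x68 (blk 26, set 2) → MISS  vc=[61]
4: 0x94 (blk 37, set 5) → L1-HIT  vc=[61]
5: 0x96 (blk 37, set 5) → L1-HIT  vc=[61]
6: 0x96 (blk 37, set 5) → L1-HIT  vc=[61]
7: 0x95 (blk 37, set 5) → L1-HIT  vc=[61]
8: 0x38 (blk 14, set 6) → MISS  vc=[61]
9: 0x5a (blk 22, set 6) → MISS  vc=[61, 14]
10: 0x3b (blk 14, set 6) → VC-HIT  vc=[61, 22]
11: 0x3b (blk 14, set 6) → L1-HIT  vc=[61, 22]
12: 0x58 (blk 22, set 6) → VC-HIT  vc=[61, 14]
13: 0x3b (blk 14, set 6) → VC-HIT  vc=[61, 22]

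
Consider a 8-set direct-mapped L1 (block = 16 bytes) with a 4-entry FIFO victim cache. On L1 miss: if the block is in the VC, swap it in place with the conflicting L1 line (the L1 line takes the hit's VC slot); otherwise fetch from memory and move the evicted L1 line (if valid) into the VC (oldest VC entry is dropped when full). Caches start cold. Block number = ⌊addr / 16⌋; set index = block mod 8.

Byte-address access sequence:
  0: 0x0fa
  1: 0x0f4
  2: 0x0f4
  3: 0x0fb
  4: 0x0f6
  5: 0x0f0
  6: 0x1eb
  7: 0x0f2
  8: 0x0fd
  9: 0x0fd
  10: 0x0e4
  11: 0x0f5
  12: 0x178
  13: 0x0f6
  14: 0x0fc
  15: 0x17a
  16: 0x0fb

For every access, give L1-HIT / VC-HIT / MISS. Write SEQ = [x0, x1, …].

SEQ = [MISS, L1-HIT, L1-HIT, L1-HIT, L1-HIT, L1-HIT, MISS, L1-HIT, L1-HIT, L1-HIT, MISS, L1-HIT, MISS, VC-HIT, L1-HIT, VC-HIT, VC-HIT]

  [0] addr=0xfa blk=15 s=7: MISS | VC []
  [1] addr=0xf4 blk=15 s=7: L1-HIT | VC []
  [2] addr=0xf4 blk=15 s=7: L1-HIT | VC []
  [3] addr=0xfb blk=15 s=7: L1-HIT | VC []
  [4] addr=0xf6 blk=15 s=7: L1-HIT | VC []
  [5] addr=0xf0 blk=15 s=7: L1-HIT | VC []
  [6] addr=0x1eb blk=30 s=6: MISS | VC []
  [7] addr=0xf2 blk=15 s=7: L1-HIT | VC []
  [8] addr=0xfd blk=15 s=7: L1-HIT | VC []
  [9] addr=0xfd blk=15 s=7: L1-HIT | VC []
  [10] addr=0xe4 blk=14 s=6: MISS | VC [30]
  [11] addr=0xf5 blk=15 s=7: L1-HIT | VC [30]
  [12] addr=0x178 blk=23 s=7: MISS | VC [30, 15]
  [13] addr=0xf6 blk=15 s=7: VC-HIT | VC [30, 23]
  [14] addr=0xfc blk=15 s=7: L1-HIT | VC [30, 23]
  [15] addr=0x17a blk=23 s=7: VC-HIT | VC [30, 15]
  [16] addr=0xfb blk=15 s=7: VC-HIT | VC [30, 23]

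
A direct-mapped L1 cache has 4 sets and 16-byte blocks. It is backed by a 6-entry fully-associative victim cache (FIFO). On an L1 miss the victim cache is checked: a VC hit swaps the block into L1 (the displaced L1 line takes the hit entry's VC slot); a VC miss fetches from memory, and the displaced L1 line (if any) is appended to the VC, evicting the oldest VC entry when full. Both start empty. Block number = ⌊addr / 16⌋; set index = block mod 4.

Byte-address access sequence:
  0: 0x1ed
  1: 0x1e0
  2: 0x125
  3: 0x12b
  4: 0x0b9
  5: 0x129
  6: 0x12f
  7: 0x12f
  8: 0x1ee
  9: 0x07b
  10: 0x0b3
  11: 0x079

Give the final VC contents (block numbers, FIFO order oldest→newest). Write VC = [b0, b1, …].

0: 0x1ed (blk 30, set 2) → MISS  vc=[]
1: 0x1e0 (blk 30, set 2) → L1-HIT  vc=[]
2: 0x125 (blk 18, set 2) → MISS  vc=[30]
3: 0x12b (blk 18, set 2) → L1-HIT  vc=[30]
4: 0xb9 (blk 11, set 3) → MISS  vc=[30]
5: 0x129 (blk 18, set 2) → L1-HIT  vc=[30]
6: 0x12f (blk 18, set 2) → L1-HIT  vc=[30]
7: 0x12f (blk 18, set 2) → L1-HIT  vc=[30]
8: 0x1ee (blk 30, set 2) → VC-HIT  vc=[18]
9: 0x7b (blk 7, set 3) → MISS  vc=[18, 11]
10: 0xb3 (blk 11, set 3) → VC-HIT  vc=[18, 7]
11: 0x79 (blk 7, set 3) → VC-HIT  vc=[18, 11]

VC = [18, 11]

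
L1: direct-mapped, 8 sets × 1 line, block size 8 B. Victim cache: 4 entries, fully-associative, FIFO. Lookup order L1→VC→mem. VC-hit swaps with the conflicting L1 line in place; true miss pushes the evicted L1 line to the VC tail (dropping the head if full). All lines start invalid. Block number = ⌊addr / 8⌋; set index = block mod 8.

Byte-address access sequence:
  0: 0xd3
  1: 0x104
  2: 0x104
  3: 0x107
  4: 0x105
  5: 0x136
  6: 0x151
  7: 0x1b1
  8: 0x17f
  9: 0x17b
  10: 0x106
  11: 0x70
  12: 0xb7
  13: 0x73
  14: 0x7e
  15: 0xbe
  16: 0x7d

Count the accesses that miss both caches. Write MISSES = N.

  [0] addr=0xd3 blk=26 s=2: MISS | VC []
  [1] addr=0x104 blk=32 s=0: MISS | VC []
  [2] addr=0x104 blk=32 s=0: L1-HIT | VC []
  [3] addr=0x107 blk=32 s=0: L1-HIT | VC []
  [4] addr=0x105 blk=32 s=0: L1-HIT | VC []
  [5] addr=0x136 blk=38 s=6: MISS | VC []
  [6] addr=0x151 blk=42 s=2: MISS | VC [26]
  [7] addr=0x1b1 blk=54 s=6: MISS | VC [26, 38]
  [8] addr=0x17f blk=47 s=7: MISS | VC [26, 38]
  [9] addr=0x17b blk=47 s=7: L1-HIT | VC [26, 38]
  [10] addr=0x106 blk=32 s=0: L1-HIT | VC [26, 38]
  [11] addr=0x70 blk=14 s=6: MISS | VC [26, 38, 54]
  [12] addr=0xb7 blk=22 s=6: MISS | VC [26, 38, 54, 14]
  [13] addr=0x73 blk=14 s=6: VC-HIT | VC [26, 38, 54, 22]
  [14] addr=0x7e blk=15 s=7: MISS | VC [38, 54, 22, 47]
  [15] addr=0xbe blk=23 s=7: MISS | VC [54, 22, 47, 15]
  [16] addr=0x7d blk=15 s=7: VC-HIT | VC [54, 22, 47, 23]

MISSES = 10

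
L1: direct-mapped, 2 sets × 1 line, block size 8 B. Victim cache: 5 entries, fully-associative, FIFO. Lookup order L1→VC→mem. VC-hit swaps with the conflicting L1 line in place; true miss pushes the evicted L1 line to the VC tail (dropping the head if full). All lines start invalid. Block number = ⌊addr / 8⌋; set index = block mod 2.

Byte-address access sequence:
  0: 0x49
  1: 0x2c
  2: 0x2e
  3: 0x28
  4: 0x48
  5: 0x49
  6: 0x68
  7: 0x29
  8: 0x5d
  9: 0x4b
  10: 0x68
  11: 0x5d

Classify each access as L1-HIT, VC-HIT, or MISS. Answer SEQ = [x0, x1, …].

SEQ = [MISS, MISS, L1-HIT, L1-HIT, VC-HIT, L1-HIT, MISS, VC-HIT, MISS, VC-HIT, VC-HIT, VC-HIT]

  [0] addr=0x49 blk=9 s=1: MISS | VC []
  [1] addr=0x2c blk=5 s=1: MISS | VC [9]
  [2] addr=0x2e blk=5 s=1: L1-HIT | VC [9]
  [3] addr=0x28 blk=5 s=1: L1-HIT | VC [9]
  [4] addr=0x48 blk=9 s=1: VC-HIT | VC [5]
  [5] addr=0x49 blk=9 s=1: L1-HIT | VC [5]
  [6] addr=0x68 blk=13 s=1: MISS | VC [5, 9]
  [7] addr=0x29 blk=5 s=1: VC-HIT | VC [13, 9]
  [8] addr=0x5d blk=11 s=1: MISS | VC [13, 9, 5]
  [9] addr=0x4b blk=9 s=1: VC-HIT | VC [13, 11, 5]
  [10] addr=0x68 blk=13 s=1: VC-HIT | VC [9, 11, 5]
  [11] addr=0x5d blk=11 s=1: VC-HIT | VC [9, 13, 5]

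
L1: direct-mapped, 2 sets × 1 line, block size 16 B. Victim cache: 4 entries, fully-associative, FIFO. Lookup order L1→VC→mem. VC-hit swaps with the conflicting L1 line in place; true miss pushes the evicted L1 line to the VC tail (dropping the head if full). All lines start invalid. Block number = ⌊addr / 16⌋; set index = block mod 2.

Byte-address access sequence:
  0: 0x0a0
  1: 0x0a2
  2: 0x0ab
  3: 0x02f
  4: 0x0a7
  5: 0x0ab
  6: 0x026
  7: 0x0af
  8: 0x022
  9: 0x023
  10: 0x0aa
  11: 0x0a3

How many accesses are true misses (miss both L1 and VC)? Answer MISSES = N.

MISSES = 2

  [0] addr=0xa0 blk=10 s=0: MISS | VC []
  [1] addr=0xa2 blk=10 s=0: L1-HIT | VC []
  [2] addr=0xab blk=10 s=0: L1-HIT | VC []
  [3] addr=0x2f blk=2 s=0: MISS | VC [10]
  [4] addr=0xa7 blk=10 s=0: VC-HIT | VC [2]
  [5] addr=0xab blk=10 s=0: L1-HIT | VC [2]
  [6] addr=0x26 blk=2 s=0: VC-HIT | VC [10]
  [7] addr=0xaf blk=10 s=0: VC-HIT | VC [2]
  [8] addr=0x22 blk=2 s=0: VC-HIT | VC [10]
  [9] addr=0x23 blk=2 s=0: L1-HIT | VC [10]
  [10] addr=0xaa blk=10 s=0: VC-HIT | VC [2]
  [11] addr=0xa3 blk=10 s=0: L1-HIT | VC [2]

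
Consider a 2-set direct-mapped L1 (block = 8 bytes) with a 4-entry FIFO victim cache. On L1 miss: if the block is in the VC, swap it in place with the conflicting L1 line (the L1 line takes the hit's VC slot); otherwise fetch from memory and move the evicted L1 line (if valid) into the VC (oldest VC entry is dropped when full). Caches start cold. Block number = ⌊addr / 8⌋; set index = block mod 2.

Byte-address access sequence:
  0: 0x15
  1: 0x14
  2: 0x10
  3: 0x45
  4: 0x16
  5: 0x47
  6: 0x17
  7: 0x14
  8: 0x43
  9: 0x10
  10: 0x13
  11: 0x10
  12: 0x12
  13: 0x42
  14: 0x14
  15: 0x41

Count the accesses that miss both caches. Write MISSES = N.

0: 0x15 (blk 2, set 0) → MISS  vc=[]
1: 0x14 (blk 2, set 0) → L1-HIT  vc=[]
2: 0x10 (blk 2, set 0) → L1-HIT  vc=[]
3: 0x45 (blk 8, set 0) → MISS  vc=[2]
4: 0x16 (blk 2, set 0) → VC-HIT  vc=[8]
5: 0x47 (blk 8, set 0) → VC-HIT  vc=[2]
6: 0x17 (blk 2, set 0) → VC-HIT  vc=[8]
7: 0x14 (blk 2, set 0) → L1-HIT  vc=[8]
8: 0x43 (blk 8, set 0) → VC-HIT  vc=[2]
9: 0x10 (blk 2, set 0) → VC-HIT  vc=[8]
10: 0x13 (blk 2, set 0) → L1-HIT  vc=[8]
11: 0x10 (blk 2, set 0) → L1-HIT  vc=[8]
12: 0x12 (blk 2, set 0) → L1-HIT  vc=[8]
13: 0x42 (blk 8, set 0) → VC-HIT  vc=[2]
14: 0x14 (blk 2, set 0) → VC-HIT  vc=[8]
15: 0x41 (blk 8, set 0) → VC-HIT  vc=[2]

MISSES = 2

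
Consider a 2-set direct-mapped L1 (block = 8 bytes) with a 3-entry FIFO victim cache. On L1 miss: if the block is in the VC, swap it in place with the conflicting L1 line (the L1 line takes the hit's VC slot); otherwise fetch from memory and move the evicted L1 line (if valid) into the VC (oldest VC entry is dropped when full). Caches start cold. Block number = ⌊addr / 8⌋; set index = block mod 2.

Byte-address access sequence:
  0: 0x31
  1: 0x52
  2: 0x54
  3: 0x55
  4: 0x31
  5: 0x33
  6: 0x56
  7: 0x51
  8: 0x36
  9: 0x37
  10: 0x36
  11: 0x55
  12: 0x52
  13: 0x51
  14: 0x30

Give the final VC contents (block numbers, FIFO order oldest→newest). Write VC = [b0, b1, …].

VC = [10]

  [0] addr=0x31 blk=6 s=0: MISS | VC []
  [1] addr=0x52 blk=10 s=0: MISS | VC [6]
  [2] addr=0x54 blk=10 s=0: L1-HIT | VC [6]
  [3] addr=0x55 blk=10 s=0: L1-HIT | VC [6]
  [4] addr=0x31 blk=6 s=0: VC-HIT | VC [10]
  [5] addr=0x33 blk=6 s=0: L1-HIT | VC [10]
  [6] addr=0x56 blk=10 s=0: VC-HIT | VC [6]
  [7] addr=0x51 blk=10 s=0: L1-HIT | VC [6]
  [8] addr=0x36 blk=6 s=0: VC-HIT | VC [10]
  [9] addr=0x37 blk=6 s=0: L1-HIT | VC [10]
  [10] addr=0x36 blk=6 s=0: L1-HIT | VC [10]
  [11] addr=0x55 blk=10 s=0: VC-HIT | VC [6]
  [12] addr=0x52 blk=10 s=0: L1-HIT | VC [6]
  [13] addr=0x51 blk=10 s=0: L1-HIT | VC [6]
  [14] addr=0x30 blk=6 s=0: VC-HIT | VC [10]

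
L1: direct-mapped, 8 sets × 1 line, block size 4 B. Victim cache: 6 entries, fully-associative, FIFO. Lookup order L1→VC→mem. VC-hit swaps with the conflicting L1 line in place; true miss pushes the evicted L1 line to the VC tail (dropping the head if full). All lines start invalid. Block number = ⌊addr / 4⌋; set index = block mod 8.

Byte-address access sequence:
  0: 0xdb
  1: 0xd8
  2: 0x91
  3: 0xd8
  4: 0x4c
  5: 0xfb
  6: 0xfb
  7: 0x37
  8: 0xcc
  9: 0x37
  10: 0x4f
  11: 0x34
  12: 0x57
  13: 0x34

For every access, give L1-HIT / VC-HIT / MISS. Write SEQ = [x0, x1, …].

0: 0xdb (blk 54, set 6) → MISS  vc=[]
1: 0xd8 (blk 54, set 6) → L1-HIT  vc=[]
2: 0x91 (blk 36, set 4) → MISS  vc=[]
3: 0xd8 (blk 54, set 6) → L1-HIT  vc=[]
4: 0x4c (blk 19, set 3) → MISS  vc=[]
5: 0xfb (blk 62, set 6) → MISS  vc=[54]
6: 0xfb (blk 62, set 6) → L1-HIT  vc=[54]
7: 0x37 (blk 13, set 5) → MISS  vc=[54]
8: 0xcc (blk 51, set 3) → MISS  vc=[54, 19]
9: 0x37 (blk 13, set 5) → L1-HIT  vc=[54, 19]
10: 0x4f (blk 19, set 3) → VC-HIT  vc=[54, 51]
11: 0x34 (blk 13, set 5) → L1-HIT  vc=[54, 51]
12: 0x57 (blk 21, set 5) → MISS  vc=[54, 51, 13]
13: 0x34 (blk 13, set 5) → VC-HIT  vc=[54, 51, 21]

SEQ = [MISS, L1-HIT, MISS, L1-HIT, MISS, MISS, L1-HIT, MISS, MISS, L1-HIT, VC-HIT, L1-HIT, MISS, VC-HIT]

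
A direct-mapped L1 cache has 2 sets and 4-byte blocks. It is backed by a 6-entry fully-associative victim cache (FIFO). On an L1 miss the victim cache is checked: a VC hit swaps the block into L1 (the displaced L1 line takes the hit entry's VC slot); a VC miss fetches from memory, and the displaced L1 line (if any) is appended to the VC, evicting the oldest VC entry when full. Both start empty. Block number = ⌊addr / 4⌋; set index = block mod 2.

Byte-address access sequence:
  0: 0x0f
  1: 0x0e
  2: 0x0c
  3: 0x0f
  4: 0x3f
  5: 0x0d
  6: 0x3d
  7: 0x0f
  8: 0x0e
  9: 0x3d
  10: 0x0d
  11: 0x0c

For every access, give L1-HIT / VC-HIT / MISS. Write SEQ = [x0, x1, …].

  [0] addr=0xf blk=3 s=1: MISS | VC []
  [1] addr=0xe blk=3 s=1: L1-HIT | VC []
  [2] addr=0xc blk=3 s=1: L1-HIT | VC []
  [3] addr=0xf blk=3 s=1: L1-HIT | VC []
  [4] addr=0x3f blk=15 s=1: MISS | VC [3]
  [5] addr=0xd blk=3 s=1: VC-HIT | VC [15]
  [6] addr=0x3d blk=15 s=1: VC-HIT | VC [3]
  [7] addr=0xf blk=3 s=1: VC-HIT | VC [15]
  [8] addr=0xe blk=3 s=1: L1-HIT | VC [15]
  [9] addr=0x3d blk=15 s=1: VC-HIT | VC [3]
  [10] addr=0xd blk=3 s=1: VC-HIT | VC [15]
  [11] addr=0xc blk=3 s=1: L1-HIT | VC [15]

SEQ = [MISS, L1-HIT, L1-HIT, L1-HIT, MISS, VC-HIT, VC-HIT, VC-HIT, L1-HIT, VC-HIT, VC-HIT, L1-HIT]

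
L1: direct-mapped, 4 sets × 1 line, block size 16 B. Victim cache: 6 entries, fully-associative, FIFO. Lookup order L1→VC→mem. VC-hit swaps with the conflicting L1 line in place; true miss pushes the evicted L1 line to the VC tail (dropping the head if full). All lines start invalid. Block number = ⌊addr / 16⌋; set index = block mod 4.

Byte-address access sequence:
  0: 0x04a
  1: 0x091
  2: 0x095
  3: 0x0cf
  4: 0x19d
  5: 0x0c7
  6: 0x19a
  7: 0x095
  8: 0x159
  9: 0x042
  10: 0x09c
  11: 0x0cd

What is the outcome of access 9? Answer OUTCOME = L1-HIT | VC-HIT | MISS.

  [0] addr=0x4a blk=4 s=0: MISS | VC []
  [1] addr=0x91 blk=9 s=1: MISS | VC []
  [2] addr=0x95 blk=9 s=1: L1-HIT | VC []
  [3] addr=0xcf blk=12 s=0: MISS | VC [4]
  [4] addr=0x19d blk=25 s=1: MISS | VC [4, 9]
  [5] addr=0xc7 blk=12 s=0: L1-HIT | VC [4, 9]
  [6] addr=0x19a blk=25 s=1: L1-HIT | VC [4, 9]
  [7] addr=0x95 blk=9 s=1: VC-HIT | VC [4, 25]
  [8] addr=0x159 blk=21 s=1: MISS | VC [4, 25, 9]
  [9] addr=0x42 blk=4 s=0: VC-HIT | VC [12, 25, 9]
  [10] addr=0x9c blk=9 s=1: VC-HIT | VC [12, 25, 21]
  [11] addr=0xcd blk=12 s=0: VC-HIT | VC [4, 25, 21]

OUTCOME = VC-HIT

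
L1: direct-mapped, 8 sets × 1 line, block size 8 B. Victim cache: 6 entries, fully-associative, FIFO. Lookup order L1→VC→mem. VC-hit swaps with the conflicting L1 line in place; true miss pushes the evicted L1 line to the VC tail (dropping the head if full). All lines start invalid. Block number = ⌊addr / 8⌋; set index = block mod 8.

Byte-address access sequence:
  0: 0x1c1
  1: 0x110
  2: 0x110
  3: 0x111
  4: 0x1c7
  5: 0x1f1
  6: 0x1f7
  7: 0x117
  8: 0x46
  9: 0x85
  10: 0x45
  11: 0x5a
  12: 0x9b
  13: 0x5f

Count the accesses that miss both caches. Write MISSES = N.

  [0] addr=0x1c1 blk=56 s=0: MISS | VC []
  [1] addr=0x110 blk=34 s=2: MISS | VC []
  [2] addr=0x110 blk=34 s=2: L1-HIT | VC []
  [3] addr=0x111 blk=34 s=2: L1-HIT | VC []
  [4] addr=0x1c7 blk=56 s=0: L1-HIT | VC []
  [5] addr=0x1f1 blk=62 s=6: MISS | VC []
  [6] addr=0x1f7 blk=62 s=6: L1-HIT | VC []
  [7] addr=0x117 blk=34 s=2: L1-HIT | VC []
  [8] addr=0x46 blk=8 s=0: MISS | VC [56]
  [9] addr=0x85 blk=16 s=0: MISS | VC [56, 8]
  [10] addr=0x45 blk=8 s=0: VC-HIT | VC [56, 16]
  [11] addr=0x5a blk=11 s=3: MISS | VC [56, 16]
  [12] addr=0x9b blk=19 s=3: MISS | VC [56, 16, 11]
  [13] addr=0x5f blk=11 s=3: VC-HIT | VC [56, 16, 19]

MISSES = 7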